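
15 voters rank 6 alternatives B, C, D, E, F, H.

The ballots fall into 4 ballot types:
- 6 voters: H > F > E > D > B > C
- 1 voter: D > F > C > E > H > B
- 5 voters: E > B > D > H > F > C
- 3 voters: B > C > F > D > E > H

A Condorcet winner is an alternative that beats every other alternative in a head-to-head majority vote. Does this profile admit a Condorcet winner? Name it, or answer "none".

Pairwise majorities:
B vs C: 14 to 1, B.
B vs D: B, 8–7.
B vs E: 3 to 12, E.
B vs F: B wins 8–7.
B vs H: B preferred on 5+3 = 8 ballots; B wins 8–7.
C–D: D 12–3.
C vs E: C is ranked higher on 1+3 = 4 ballots, E on 11. E wins 11–4.
C vs F: C preferred on 3 ballots; F wins 12–3.
C vs H: H, 11–4.
D vs E: D is ranked higher on 1+3 = 4 ballots, E on 11. E wins 11–4.
D vs F: F, 9–6.
D vs H: D wins 9–6.
E–F: F 10–5.
E vs H: 9 to 6, E.
F vs H: H, 11–4.
Each alternative drops at least one matchup (B loses to E; C loses to B; D loses to B; E loses to F; F loses to B; H loses to B); the cycle B beats F beats E beats B rules out a Condorcet winner.

none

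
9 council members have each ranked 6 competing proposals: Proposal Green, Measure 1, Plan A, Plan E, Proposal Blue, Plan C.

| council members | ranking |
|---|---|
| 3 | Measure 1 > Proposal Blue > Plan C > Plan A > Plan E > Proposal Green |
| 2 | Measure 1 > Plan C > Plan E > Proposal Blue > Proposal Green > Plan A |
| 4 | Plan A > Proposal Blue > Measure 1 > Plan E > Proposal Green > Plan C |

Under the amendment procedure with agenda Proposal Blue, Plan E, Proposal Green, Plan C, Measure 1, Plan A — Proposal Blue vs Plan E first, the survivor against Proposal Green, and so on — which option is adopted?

Measure 1

Round 1: Proposal Blue vs Plan E — 7–2, Proposal Blue advances.
Round 2: Proposal Blue vs Proposal Green — 9–0, Proposal Blue advances.
Round 3: Proposal Blue vs Plan C — 7–2, Proposal Blue advances.
Round 4: Proposal Blue vs Measure 1 — 4–5, Measure 1 advances.
Round 5: Measure 1 vs Plan A — 5–4, Measure 1 advances.
The agenda winner is Measure 1.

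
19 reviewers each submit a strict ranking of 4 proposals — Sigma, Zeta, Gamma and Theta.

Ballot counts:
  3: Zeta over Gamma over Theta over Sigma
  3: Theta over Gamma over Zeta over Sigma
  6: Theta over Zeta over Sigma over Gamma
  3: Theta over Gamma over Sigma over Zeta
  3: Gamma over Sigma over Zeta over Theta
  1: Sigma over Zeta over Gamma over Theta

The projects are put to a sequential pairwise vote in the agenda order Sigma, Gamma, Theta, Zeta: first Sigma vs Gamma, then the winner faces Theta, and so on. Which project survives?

Round 1: Sigma vs Gamma — 7–12, Gamma advances.
Round 2: Gamma vs Theta — 7–12, Theta advances.
Round 3: Theta vs Zeta — 12–7, Theta advances.
The agenda winner is Theta.

Theta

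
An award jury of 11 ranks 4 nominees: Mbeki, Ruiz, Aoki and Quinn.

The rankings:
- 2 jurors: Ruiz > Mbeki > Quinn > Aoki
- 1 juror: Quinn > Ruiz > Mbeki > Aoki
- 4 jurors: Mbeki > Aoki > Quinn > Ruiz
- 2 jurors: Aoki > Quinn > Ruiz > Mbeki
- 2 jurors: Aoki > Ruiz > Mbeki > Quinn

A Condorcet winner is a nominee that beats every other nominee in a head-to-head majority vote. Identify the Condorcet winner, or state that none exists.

none

Head-to-head results (11 jurors):
Mbeki vs Ruiz: Ruiz wins 7–4.
Mbeki vs Aoki: 2+1+4 = 7 for Mbeki, 4 for Aoki — Mbeki by 7–4.
Mbeki–Quinn: Mbeki 8–3.
Ruiz–Aoki: Aoki 8–3.
Ruiz vs Quinn: Quinn wins 7–4.
Aoki vs Quinn: Aoki wins 8–3.
Each nominee drops at least one matchup (Mbeki loses to Ruiz; Ruiz loses to Aoki; Aoki loses to Mbeki; Quinn loses to Mbeki); the cycle Mbeki > Aoki > Ruiz > Mbeki rules out a Condorcet winner.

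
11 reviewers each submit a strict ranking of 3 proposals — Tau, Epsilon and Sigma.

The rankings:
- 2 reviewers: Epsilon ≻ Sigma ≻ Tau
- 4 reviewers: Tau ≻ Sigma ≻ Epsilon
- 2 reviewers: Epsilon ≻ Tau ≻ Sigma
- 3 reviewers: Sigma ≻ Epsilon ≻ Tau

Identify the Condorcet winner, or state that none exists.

none

Head-to-head results (11 reviewers):
Tau–Epsilon: Epsilon 7–4.
Tau vs Sigma: 4+2 = 6 for Tau, 5 for Sigma — Tau by 6–5.
Epsilon vs Sigma: Sigma, 7–4.
Every project loses at least once (Tau loses to Epsilon; Epsilon loses to Sigma; Sigma loses to Tau). The majority relation contains the cycle Tau beats Sigma beats Epsilon beats Tau, so there is no Condorcet winner.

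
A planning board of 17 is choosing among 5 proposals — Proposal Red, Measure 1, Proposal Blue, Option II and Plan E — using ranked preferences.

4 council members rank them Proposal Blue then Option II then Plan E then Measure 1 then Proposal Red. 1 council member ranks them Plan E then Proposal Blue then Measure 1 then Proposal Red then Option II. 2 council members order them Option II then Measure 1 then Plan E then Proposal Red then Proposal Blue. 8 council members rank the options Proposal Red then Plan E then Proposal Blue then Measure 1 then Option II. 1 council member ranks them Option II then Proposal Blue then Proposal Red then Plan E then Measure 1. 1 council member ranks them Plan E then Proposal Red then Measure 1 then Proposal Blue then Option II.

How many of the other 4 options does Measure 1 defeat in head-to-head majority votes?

1

Measure 1 against each rival (17 council members):
Measure 1 vs Proposal Red: Proposal Red, 10–7.
Measure 1 vs Proposal Blue: Proposal Blue, 14–3.
Measure 1 vs Option II: Measure 1 is ranked higher on 1+8+1 = 10 ballots, Option II on 7. Measure 1 wins 10–7.
Measure 1 vs Plan E: Plan E wins 15–2.
Measure 1 beats Option II; loses to Proposal Red, Proposal Blue, Plan E — 1 pairwise win.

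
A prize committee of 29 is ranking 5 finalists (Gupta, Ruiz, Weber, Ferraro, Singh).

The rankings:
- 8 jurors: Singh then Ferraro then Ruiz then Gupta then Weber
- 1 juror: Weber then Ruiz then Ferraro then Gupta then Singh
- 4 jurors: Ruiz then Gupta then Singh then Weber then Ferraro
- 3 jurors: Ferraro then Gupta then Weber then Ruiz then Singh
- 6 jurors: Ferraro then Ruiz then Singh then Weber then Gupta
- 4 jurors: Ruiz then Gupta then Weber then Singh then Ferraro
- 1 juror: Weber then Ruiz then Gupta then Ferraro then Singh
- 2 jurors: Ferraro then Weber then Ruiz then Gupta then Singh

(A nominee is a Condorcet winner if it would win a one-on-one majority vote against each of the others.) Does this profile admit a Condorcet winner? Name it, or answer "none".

Pairwise majorities:
Gupta–Ruiz: Ruiz 26–3.
Gupta–Weber: Gupta 19–10.
Gupta vs Ferraro: Ferraro, 20–9.
Gupta vs Singh: Gupta wins 15–14.
Ruiz vs Weber: Ruiz, 22–7.
Ruiz–Ferraro: Ferraro 19–10.
Ruiz–Singh: Ruiz 21–8.
Weber vs Ferraro: Ferraro, 19–10.
Weber–Singh: Singh 18–11.
Ferraro–Singh: Singh 16–13.
Each nominee drops at least one matchup (Gupta loses to Ruiz; Ruiz loses to Ferraro; Weber loses to Gupta; Ferraro loses to Singh; Singh loses to Gupta); the cycle Gupta > Singh > Ferraro > Gupta rules out a Condorcet winner.

none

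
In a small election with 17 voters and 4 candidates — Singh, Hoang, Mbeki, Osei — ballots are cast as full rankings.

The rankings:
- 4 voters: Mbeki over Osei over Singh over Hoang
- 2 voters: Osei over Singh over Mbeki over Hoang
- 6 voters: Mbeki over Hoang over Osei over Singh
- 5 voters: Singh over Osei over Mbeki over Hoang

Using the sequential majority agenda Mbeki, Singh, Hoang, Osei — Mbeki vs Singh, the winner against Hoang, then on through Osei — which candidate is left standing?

Mbeki

Round 1: Mbeki vs Singh — 10–7, Mbeki advances.
Round 2: Mbeki vs Hoang — 17–0, Mbeki advances.
Round 3: Mbeki vs Osei — 10–7, Mbeki advances.
Mbeki survives the agenda.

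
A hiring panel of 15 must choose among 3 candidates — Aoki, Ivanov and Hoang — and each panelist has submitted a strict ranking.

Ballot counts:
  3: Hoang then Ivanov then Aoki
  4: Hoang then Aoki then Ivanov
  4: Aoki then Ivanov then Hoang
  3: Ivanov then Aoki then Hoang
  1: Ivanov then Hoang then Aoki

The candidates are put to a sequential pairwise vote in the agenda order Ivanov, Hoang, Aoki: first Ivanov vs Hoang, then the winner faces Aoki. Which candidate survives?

Round 1: Ivanov vs Hoang — 8–7, Ivanov advances.
Round 2: Ivanov vs Aoki — 7–8, Aoki advances.
The agenda winner is Aoki.

Aoki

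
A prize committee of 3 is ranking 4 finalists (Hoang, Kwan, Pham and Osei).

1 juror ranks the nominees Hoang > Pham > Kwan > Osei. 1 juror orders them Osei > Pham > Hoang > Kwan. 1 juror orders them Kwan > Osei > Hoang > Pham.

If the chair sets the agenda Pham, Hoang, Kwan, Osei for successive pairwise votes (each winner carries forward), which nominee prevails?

Round 1: Pham vs Hoang — 1–2, Hoang advances.
Round 2: Hoang vs Kwan — 2–1, Hoang advances.
Round 3: Hoang vs Osei — 1–2, Osei advances.
Osei survives the agenda.

Osei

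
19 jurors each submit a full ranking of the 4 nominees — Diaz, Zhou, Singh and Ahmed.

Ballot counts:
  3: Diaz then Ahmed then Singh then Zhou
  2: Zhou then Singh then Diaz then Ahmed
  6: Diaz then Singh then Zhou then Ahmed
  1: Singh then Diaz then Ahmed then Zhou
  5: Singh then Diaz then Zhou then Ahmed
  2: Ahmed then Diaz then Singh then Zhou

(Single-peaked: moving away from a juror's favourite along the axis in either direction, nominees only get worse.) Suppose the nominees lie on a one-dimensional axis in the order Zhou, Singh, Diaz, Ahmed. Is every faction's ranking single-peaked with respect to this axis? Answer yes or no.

yes

Axis positions: Zhou=1, Singh=2, Diaz=3, Ahmed=4.
Faction 1 (peak Diaz at position 3): ranking walks positions 3-4-2-1, expanding outward from the peak — single-peaked.
Faction 2 (peak Zhou at position 1): ranking walks positions 1-2-3-4, expanding outward from the peak — single-peaked.
Faction 3 (peak Diaz at position 3): ranking walks positions 3-2-1-4, expanding outward from the peak — single-peaked.
Faction 4 (peak Singh at position 2): ranking walks positions 2-3-4-1, expanding outward from the peak — single-peaked.
Faction 5 (peak Singh at position 2): ranking walks positions 2-3-1-4, expanding outward from the peak — single-peaked.
Faction 6 (peak Ahmed at position 4): ranking walks positions 4-3-2-1, expanding outward from the peak — single-peaked.
Every ranking is single-peaked on this axis.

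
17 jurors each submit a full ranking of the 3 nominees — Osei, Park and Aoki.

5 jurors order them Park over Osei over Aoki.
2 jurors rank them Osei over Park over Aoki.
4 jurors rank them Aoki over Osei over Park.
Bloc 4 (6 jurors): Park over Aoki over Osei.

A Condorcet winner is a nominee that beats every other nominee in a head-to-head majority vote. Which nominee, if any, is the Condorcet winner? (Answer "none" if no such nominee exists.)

Park

Pairwise majorities:
Osei vs Park: 6 to 11, Park.
Osei vs Aoki: 5+2 = 7 for Osei, 10 for Aoki — Aoki by 10–7.
Park vs Aoki: Park preferred on 5+2+6 = 13 ballots; Park wins 13–4.
Park defeats every rival head-to-head and is the Condorcet winner.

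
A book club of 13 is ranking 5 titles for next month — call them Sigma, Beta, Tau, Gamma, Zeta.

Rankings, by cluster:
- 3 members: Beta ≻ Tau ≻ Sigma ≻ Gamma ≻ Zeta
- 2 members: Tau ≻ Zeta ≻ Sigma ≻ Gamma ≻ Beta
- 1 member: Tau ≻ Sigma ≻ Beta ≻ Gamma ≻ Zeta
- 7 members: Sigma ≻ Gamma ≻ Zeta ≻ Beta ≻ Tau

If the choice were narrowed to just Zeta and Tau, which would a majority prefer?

Zeta

Ballots ranking Zeta above Tau: 7.
Ballots ranking Tau above Zeta: 13 − 7 = 6.
Zeta wins the head-to-head 7–6.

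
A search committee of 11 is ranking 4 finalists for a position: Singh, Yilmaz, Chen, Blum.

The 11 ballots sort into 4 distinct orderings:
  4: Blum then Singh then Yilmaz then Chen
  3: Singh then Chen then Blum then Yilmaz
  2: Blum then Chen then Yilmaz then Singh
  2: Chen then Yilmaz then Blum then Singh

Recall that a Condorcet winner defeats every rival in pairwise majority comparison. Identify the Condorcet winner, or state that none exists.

Blum

Head-to-head results (11 committee members):
Singh vs Yilmaz: 7 to 4, Singh.
Singh vs Chen: Singh is ranked higher on 4+3 = 7 ballots, Chen on 4. Singh wins 7–4.
Singh vs Blum: 3 for Singh, 8 for Blum — Blum by 8–3.
Yilmaz vs Chen: 4 to 7, Chen.
Yilmaz vs Blum: 2 for Yilmaz, 9 for Blum — Blum by 9–2.
Chen vs Blum: 5 to 6, Blum.
Only Blum has no losses; Blum is the Condorcet winner.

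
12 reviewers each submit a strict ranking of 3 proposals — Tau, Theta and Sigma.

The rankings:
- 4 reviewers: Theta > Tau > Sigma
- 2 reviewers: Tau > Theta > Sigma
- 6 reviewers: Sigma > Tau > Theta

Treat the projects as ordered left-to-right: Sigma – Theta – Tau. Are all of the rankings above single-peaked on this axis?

Axis positions: Sigma=1, Theta=2, Tau=3.
Type 1 (peak Theta at position 2): ranking walks positions 2-3-1, expanding outward from the peak — single-peaked.
Type 2 (peak Tau at position 3): ranking walks positions 3-2-1, expanding outward from the peak — single-peaked.
Type 3: ranking walks positions 1-3-2; Tau is ranked above Theta even though Theta lies between Tau and the peak Sigma on the axis — preferences dip and rise again. Not single-peaked.
Type 3 violates single-peakedness, so the profile is not single-peaked on this axis.

no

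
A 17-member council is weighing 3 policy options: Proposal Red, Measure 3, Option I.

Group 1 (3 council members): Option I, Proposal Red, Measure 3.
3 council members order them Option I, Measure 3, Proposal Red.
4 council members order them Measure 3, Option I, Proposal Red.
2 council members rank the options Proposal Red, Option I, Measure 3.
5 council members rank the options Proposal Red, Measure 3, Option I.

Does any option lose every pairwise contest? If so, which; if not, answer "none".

none

Pairwise majorities:
Proposal Red vs Measure 3: Proposal Red is ranked higher on 3+2+5 = 10 ballots, Measure 3 on 7. Proposal Red wins 10–7.
Proposal Red vs Option I: 2+5 = 7 for Proposal Red, 10 for Option I — Option I by 10–7.
Measure 3 vs Option I: Measure 3 preferred on 4+5 = 9 ballots; Measure 3 wins 9–8.
Each option has at least one pairwise win (Proposal Red beats Measure 3; Measure 3 beats Option I; Option I beats Proposal Red) — no Condorcet loser.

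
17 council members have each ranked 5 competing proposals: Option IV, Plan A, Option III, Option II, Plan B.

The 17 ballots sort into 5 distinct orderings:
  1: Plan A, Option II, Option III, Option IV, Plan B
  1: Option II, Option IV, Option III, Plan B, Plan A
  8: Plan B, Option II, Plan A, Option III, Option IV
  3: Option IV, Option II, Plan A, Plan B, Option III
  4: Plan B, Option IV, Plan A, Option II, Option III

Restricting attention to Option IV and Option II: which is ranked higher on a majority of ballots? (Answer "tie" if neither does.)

Ballots ranking Option IV above Option II: 3 + 4 = 7.
Ballots ranking Option II above Option IV: 17 − 7 = 10.
Option II wins the head-to-head 10–7.

Option II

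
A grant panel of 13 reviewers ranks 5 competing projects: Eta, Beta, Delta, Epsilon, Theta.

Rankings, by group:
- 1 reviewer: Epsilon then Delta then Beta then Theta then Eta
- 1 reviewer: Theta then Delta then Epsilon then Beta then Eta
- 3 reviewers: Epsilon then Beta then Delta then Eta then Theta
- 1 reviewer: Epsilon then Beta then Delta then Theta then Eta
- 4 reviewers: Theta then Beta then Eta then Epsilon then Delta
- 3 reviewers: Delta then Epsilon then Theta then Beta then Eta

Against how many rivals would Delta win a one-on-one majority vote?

2

Delta against each rival (13 reviewers):
Delta vs Eta: Delta is ranked higher on 1+1+3+1+3 = 9 ballots, Eta on 4. Delta wins 9–4.
Delta–Beta: Beta 8–5.
Delta vs Epsilon: Delta preferred on 1+3 = 4 ballots; Epsilon wins 9–4.
Delta vs Theta: Delta is ranked higher on 1+3+1+3 = 8 ballots, Theta on 5. Delta wins 8–5.
Delta beats Eta, Theta; loses to Beta, Epsilon — 2 pairwise wins.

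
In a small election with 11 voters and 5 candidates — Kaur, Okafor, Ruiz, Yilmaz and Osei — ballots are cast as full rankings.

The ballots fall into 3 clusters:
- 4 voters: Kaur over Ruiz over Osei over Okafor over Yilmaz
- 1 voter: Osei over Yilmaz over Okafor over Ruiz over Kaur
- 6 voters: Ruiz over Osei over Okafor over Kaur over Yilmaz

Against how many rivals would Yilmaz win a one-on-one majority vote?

Yilmaz against each rival (11 voters):
Yilmaz vs Kaur: 1 for Yilmaz, 10 for Kaur — Kaur by 10–1.
Yilmaz vs Okafor: 1 to 10, Okafor.
Yilmaz vs Ruiz: Ruiz, 10–1.
Yilmaz vs Osei: Osei, 11–0.
Yilmaz beats no one; loses to Kaur, Okafor, Ruiz, Osei — 0 pairwise wins.

0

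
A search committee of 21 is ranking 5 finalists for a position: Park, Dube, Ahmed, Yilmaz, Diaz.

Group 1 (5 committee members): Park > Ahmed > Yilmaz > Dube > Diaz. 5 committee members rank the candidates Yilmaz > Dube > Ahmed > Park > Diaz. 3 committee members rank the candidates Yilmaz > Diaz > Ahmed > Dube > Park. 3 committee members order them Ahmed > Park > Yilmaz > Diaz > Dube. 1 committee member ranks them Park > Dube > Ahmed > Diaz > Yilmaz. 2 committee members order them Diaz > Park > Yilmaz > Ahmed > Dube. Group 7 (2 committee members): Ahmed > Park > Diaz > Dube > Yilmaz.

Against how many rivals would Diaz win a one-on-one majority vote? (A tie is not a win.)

0

Diaz against each rival (21 committee members):
Diaz–Park: Park 16–5.
Diaz vs Dube: 10 to 11, Dube.
Diaz vs Ahmed: Ahmed, 16–5.
Diaz vs Yilmaz: Diaz preferred on 1+2+2 = 5 ballots; Yilmaz wins 16–5.
Diaz beats no one; loses to Park, Dube, Ahmed, Yilmaz — 0 pairwise wins.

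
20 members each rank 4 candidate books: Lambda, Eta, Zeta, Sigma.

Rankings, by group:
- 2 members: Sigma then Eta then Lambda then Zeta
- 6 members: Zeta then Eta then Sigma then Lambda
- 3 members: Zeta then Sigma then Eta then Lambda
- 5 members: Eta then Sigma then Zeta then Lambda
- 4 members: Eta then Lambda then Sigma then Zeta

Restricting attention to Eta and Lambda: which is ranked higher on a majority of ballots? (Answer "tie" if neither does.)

Ballots ranking Eta above Lambda: 2 + 6 + 3 + 5 + 4 = 20.
Ballots ranking Lambda above Eta: 20 − 20 = 0.
Eta wins the head-to-head 20–0.

Eta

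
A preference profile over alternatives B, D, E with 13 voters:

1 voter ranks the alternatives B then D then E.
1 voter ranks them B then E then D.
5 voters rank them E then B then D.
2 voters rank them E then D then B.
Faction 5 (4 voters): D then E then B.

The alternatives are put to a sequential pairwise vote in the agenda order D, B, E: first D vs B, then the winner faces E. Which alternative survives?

Round 1: D vs B — 6–7, B advances.
Round 2: B vs E — 2–11, E advances.
E survives the agenda.

E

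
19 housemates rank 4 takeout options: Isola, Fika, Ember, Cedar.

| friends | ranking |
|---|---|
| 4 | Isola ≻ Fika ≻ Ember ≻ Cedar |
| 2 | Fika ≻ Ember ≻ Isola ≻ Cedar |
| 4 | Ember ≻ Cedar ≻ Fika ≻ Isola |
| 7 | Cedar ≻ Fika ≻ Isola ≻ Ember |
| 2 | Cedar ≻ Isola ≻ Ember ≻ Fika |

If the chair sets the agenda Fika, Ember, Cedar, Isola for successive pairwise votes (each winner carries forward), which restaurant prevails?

Round 1: Fika vs Ember — 13–6, Fika advances.
Round 2: Fika vs Cedar — 6–13, Cedar advances.
Round 3: Cedar vs Isola — 13–6, Cedar advances.
Cedar survives the agenda.

Cedar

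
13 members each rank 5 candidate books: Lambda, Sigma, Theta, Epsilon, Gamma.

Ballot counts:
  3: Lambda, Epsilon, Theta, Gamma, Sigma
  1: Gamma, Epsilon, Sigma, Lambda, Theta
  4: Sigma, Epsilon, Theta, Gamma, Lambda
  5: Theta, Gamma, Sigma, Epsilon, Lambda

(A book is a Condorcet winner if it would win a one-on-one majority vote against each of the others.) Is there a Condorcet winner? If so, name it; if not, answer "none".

Check each pair by majority over 13 ballots:
Lambda vs Sigma: 3 to 10, Sigma.
Lambda vs Theta: Lambda is ranked higher on 3+1 = 4 ballots, Theta on 9. Theta wins 9–4.
Lambda vs Epsilon: 3 to 10, Epsilon.
Lambda vs Gamma: 3 for Lambda, 10 for Gamma — Gamma by 10–3.
Sigma vs Theta: 5 to 8, Theta.
Sigma vs Epsilon: Sigma preferred on 4+5 = 9 ballots; Sigma wins 9–4.
Sigma vs Gamma: 4 for Sigma, 9 for Gamma — Gamma by 9–4.
Theta vs Epsilon: Theta is ranked higher on 5 ballots, Epsilon on 8. Epsilon wins 8–5.
Theta vs Gamma: 3+4+5 = 12 for Theta, 1 for Gamma — Theta by 12–1.
Epsilon vs Gamma: 3+4 = 7 for Epsilon, 6 for Gamma — Epsilon by 7–6.
No book is unbeaten: Lambda loses to Sigma; Sigma loses to Theta; Theta loses to Epsilon; Epsilon loses to Sigma; Gamma loses to Theta. In particular Sigma > Epsilon > Theta > Sigma is a majority cycle — no Condorcet winner exists.

none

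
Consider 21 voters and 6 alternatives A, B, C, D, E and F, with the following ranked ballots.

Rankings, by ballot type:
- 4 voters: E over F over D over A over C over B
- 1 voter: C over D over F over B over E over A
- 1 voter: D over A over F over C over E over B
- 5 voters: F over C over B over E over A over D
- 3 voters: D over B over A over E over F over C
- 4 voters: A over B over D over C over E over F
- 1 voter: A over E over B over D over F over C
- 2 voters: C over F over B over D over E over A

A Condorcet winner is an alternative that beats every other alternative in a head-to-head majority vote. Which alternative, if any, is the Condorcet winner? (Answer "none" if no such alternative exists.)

none

Head-to-head results (21 voters):
A vs B: B, 11–10.
A–C: A 13–8.
A–D: D 11–10.
A vs E: E, 12–9.
A vs F: F wins 12–9.
B vs C: C, 13–8.
B vs D: B wins 12–9.
B–E: B 15–6.
B vs F: F, 13–8.
C–D: D 13–8.
C–E: C 13–8.
C vs F: F wins 14–7.
D vs E: D wins 11–10.
D–F: F 11–10.
E vs F: E, 12–9.
Each alternative drops at least one matchup (A loses to B; B loses to C; C loses to A; D loses to B; E loses to B; F loses to E); the cycle A > C > B > A rules out a Condorcet winner.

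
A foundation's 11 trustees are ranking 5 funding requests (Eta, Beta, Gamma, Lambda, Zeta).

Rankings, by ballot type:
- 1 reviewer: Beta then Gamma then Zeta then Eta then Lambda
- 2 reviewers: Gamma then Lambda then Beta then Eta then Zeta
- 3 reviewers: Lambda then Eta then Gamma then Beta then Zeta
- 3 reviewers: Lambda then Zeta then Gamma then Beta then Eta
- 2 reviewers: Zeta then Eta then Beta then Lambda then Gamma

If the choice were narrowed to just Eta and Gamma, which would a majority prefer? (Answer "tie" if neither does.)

Ballots ranking Eta above Gamma: 3 + 2 = 5.
Ballots ranking Gamma above Eta: 11 − 5 = 6.
Gamma wins the head-to-head 6–5.

Gamma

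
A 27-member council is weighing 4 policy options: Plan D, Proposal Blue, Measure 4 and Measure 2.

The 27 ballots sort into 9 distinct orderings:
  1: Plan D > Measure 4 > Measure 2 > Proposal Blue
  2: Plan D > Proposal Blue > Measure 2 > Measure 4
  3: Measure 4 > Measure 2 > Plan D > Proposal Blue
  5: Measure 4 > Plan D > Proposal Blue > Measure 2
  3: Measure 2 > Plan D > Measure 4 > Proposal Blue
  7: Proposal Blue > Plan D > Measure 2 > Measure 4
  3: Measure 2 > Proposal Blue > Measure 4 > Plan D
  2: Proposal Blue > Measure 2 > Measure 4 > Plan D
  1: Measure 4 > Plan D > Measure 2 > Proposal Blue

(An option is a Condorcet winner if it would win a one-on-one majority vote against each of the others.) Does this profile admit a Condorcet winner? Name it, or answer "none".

none

Head-to-head results (27 council members):
Plan D vs Proposal Blue: 1+2+3+5+3+1 = 15 for Plan D, 12 for Proposal Blue — Plan D by 15–12.
Plan D vs Measure 4: Plan D is ranked higher on 1+2+3+7 = 13 ballots, Measure 4 on 14. Measure 4 wins 14–13.
Plan D vs Measure 2: Plan D preferred on 1+2+5+7+1 = 16 ballots; Plan D wins 16–11.
Proposal Blue vs Measure 4: Proposal Blue is ranked higher on 2+7+3+2 = 14 ballots, Measure 4 on 13. Proposal Blue wins 14–13.
Proposal Blue vs Measure 2: 16 to 11, Proposal Blue.
Measure 4 vs Measure 2: Measure 4 is ranked higher on 1+3+5+1 = 10 ballots, Measure 2 on 17. Measure 2 wins 17–10.
No option is unbeaten: Plan D loses to Measure 4; Proposal Blue loses to Plan D; Measure 4 loses to Proposal Blue; Measure 2 loses to Plan D. In particular Plan D beats Proposal Blue beats Measure 4 beats Plan D is a majority cycle — no Condorcet winner exists.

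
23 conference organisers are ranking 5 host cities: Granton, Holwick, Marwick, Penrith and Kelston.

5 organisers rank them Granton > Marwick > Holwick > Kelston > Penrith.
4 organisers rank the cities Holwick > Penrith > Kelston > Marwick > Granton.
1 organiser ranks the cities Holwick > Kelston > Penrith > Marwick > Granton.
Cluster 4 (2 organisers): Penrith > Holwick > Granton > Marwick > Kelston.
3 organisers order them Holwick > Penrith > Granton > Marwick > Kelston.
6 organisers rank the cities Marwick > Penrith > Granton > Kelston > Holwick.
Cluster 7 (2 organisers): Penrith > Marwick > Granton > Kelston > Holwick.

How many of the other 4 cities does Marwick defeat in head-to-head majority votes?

Marwick against each rival (23 organisers):
Marwick vs Granton: 13 to 10, Marwick.
Marwick vs Holwick: Marwick preferred on 5+6+2 = 13 ballots; Marwick wins 13–10.
Marwick vs Penrith: Penrith wins 12–11.
Marwick vs Kelston: Marwick, 18–5.
Marwick beats Granton, Holwick, Kelston; loses to Penrith — 3 pairwise wins.

3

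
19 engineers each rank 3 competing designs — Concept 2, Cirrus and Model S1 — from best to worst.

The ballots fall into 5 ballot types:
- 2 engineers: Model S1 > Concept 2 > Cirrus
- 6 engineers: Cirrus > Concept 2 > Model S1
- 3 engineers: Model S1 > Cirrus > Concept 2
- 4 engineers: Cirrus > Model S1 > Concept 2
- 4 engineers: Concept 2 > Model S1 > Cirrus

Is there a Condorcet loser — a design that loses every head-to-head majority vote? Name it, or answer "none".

Model S1

Head-to-head results (19 engineers):
Concept 2–Cirrus: Cirrus 13–6.
Concept 2 vs Model S1: Concept 2, 10–9.
Cirrus vs Model S1: Cirrus is ranked higher on 6+4 = 10 ballots, Model S1 on 9. Cirrus wins 10–9.
Only Model S1 has no wins; Model S1 is the Condorcet loser.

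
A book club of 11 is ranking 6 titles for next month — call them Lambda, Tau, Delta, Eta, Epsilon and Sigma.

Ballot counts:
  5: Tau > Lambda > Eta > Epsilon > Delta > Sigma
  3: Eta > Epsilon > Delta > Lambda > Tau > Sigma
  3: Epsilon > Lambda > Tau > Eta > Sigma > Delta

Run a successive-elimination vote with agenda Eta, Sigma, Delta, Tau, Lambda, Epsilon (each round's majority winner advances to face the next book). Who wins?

Round 1: Eta vs Sigma — 11–0, Eta advances.
Round 2: Eta vs Delta — 11–0, Eta advances.
Round 3: Eta vs Tau — 3–8, Tau advances.
Round 4: Tau vs Lambda — 5–6, Lambda advances.
Round 5: Lambda vs Epsilon — 5–6, Epsilon advances.
Epsilon survives the agenda.

Epsilon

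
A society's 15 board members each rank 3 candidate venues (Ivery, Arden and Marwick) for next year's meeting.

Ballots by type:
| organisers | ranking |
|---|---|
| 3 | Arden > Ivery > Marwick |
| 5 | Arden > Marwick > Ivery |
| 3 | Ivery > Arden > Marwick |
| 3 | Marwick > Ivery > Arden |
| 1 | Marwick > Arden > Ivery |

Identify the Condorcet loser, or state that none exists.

Ivery

Pairwise majorities:
Ivery vs Arden: Ivery preferred on 3+3 = 6 ballots; Arden wins 9–6.
Ivery vs Marwick: Ivery preferred on 3+3 = 6 ballots; Marwick wins 9–6.
Arden vs Marwick: Arden preferred on 3+5+3 = 11 ballots; Arden wins 11–4.
Ivery loses to every other city — it is the Condorcet loser.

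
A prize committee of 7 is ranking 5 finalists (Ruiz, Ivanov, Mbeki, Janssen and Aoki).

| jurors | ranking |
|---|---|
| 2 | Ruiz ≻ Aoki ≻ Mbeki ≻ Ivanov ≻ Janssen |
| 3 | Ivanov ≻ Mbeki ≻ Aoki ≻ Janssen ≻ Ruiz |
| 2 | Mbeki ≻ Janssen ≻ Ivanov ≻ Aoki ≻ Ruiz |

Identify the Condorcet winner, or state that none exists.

Check each pair by majority over 7 ballots:
Ruiz vs Ivanov: Ruiz preferred on 2 ballots; Ivanov wins 5–2.
Ruiz–Mbeki: Mbeki 5–2.
Ruiz vs Janssen: 2 to 5, Janssen.
Ruiz vs Aoki: Aoki wins 5–2.
Ivanov vs Mbeki: 3 to 4, Mbeki.
Ivanov vs Janssen: Ivanov, 5–2.
Ivanov vs Aoki: Ivanov is ranked higher on 3+2 = 5 ballots, Aoki on 2. Ivanov wins 5–2.
Mbeki vs Janssen: 2+3+2 = 7 for Mbeki, 0 for Janssen — Mbeki by 7–0.
Mbeki vs Aoki: Mbeki preferred on 3+2 = 5 ballots; Mbeki wins 5–2.
Janssen vs Aoki: Janssen is ranked higher on 2 ballots, Aoki on 5. Aoki wins 5–2.
Only Mbeki has no losses; Mbeki is the Condorcet winner.

Mbeki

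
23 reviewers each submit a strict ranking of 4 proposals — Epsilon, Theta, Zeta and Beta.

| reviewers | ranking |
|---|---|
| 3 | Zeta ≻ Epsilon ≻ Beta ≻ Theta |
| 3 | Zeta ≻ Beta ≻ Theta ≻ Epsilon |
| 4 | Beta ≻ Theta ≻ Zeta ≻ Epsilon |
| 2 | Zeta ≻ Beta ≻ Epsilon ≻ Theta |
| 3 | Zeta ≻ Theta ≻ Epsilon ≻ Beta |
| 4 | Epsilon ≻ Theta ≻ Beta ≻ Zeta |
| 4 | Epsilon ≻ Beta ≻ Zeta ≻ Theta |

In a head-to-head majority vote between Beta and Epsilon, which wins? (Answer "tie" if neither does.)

Ballots ranking Beta above Epsilon: 3 + 4 + 2 = 9.
Ballots ranking Epsilon above Beta: 23 − 9 = 14.
Epsilon wins the head-to-head 14–9.

Epsilon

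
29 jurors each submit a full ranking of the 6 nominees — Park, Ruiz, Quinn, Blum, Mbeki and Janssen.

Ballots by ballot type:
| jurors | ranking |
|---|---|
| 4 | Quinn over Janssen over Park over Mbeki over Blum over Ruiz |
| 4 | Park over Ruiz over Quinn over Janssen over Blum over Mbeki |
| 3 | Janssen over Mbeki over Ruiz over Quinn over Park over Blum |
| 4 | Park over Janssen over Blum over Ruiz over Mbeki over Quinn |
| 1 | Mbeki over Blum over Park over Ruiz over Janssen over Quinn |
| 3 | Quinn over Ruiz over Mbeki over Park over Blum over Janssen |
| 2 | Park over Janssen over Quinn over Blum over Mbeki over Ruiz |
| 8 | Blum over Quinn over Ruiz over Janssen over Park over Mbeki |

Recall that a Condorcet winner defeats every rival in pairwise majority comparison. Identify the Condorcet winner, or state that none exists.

Quinn

Check each pair by majority over 29 ballots:
Park vs Ruiz: Park is ranked higher on 4+4+4+1+2 = 15 ballots, Ruiz on 14. Park wins 15–14.
Park vs Quinn: Park is ranked higher on 4+4+1+2 = 11 ballots, Quinn on 18. Quinn wins 18–11.
Park vs Blum: 4+4+3+4+3+2 = 20 for Park, 9 for Blum — Park by 20–9.
Park vs Mbeki: 22 to 7, Park.
Park vs Janssen: 4+4+1+3+2 = 14 for Park, 15 for Janssen — Janssen by 15–14.
Ruiz vs Quinn: Ruiz is ranked higher on 4+3+4+1 = 12 ballots, Quinn on 17. Quinn wins 17–12.
Ruiz vs Blum: 4+3+3 = 10 for Ruiz, 19 for Blum — Blum by 19–10.
Ruiz vs Mbeki: Ruiz preferred on 4+4+3+8 = 19 ballots; Ruiz wins 19–10.
Ruiz vs Janssen: 16 to 13, Ruiz.
Quinn vs Blum: 16 to 13, Quinn.
Quinn vs Mbeki: Quinn is ranked higher on 4+4+3+2+8 = 21 ballots, Mbeki on 8. Quinn wins 21–8.
Quinn vs Janssen: 4+4+3+8 = 19 for Quinn, 10 for Janssen — Quinn by 19–10.
Blum vs Mbeki: Blum preferred on 4+4+2+8 = 18 ballots; Blum wins 18–11.
Blum vs Janssen: 1+3+8 = 12 for Blum, 17 for Janssen — Janssen by 17–12.
Mbeki vs Janssen: 1+3 = 4 for Mbeki, 25 for Janssen — Janssen by 25–4.
Quinn wins every pairwise contest, so Quinn is the Condorcet winner.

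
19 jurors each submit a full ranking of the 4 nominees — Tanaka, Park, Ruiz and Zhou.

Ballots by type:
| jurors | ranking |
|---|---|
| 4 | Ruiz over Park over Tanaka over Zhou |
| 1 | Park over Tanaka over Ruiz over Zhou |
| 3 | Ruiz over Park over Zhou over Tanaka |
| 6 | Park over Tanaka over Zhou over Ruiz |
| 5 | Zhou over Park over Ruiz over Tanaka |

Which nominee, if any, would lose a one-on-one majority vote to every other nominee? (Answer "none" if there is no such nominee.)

none

Pairwise majorities:
Tanaka–Park: Park 19–0.
Tanaka vs Ruiz: Ruiz wins 12–7.
Tanaka vs Zhou: 11 to 8, Tanaka.
Park vs Ruiz: 12 to 7, Park.
Park vs Zhou: Park, 14–5.
Ruiz–Zhou: Zhou 11–8.
Each nominee has at least one pairwise win (Tanaka beats Zhou; Park beats Tanaka; Ruiz beats Tanaka; Zhou beats Ruiz) — no Condorcet loser.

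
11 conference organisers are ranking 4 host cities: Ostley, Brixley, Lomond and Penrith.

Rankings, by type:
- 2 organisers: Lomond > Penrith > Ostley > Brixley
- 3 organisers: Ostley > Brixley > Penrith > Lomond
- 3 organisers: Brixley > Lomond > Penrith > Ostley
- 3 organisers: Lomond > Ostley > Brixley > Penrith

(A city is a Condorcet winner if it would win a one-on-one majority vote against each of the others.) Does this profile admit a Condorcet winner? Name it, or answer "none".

Pairwise majorities:
Ostley vs Brixley: Ostley wins 8–3.
Ostley vs Lomond: Ostley is ranked higher on 3 ballots, Lomond on 8. Lomond wins 8–3.
Ostley vs Penrith: Ostley, 6–5.
Brixley vs Lomond: 6 to 5, Brixley.
Brixley vs Penrith: Brixley preferred on 3+3+3 = 9 ballots; Brixley wins 9–2.
Lomond vs Penrith: 2+3+3 = 8 for Lomond, 3 for Penrith — Lomond by 8–3.
No city is unbeaten: Ostley loses to Lomond; Brixley loses to Ostley; Lomond loses to Brixley; Penrith loses to Ostley. In particular Ostley beats Brixley beats Lomond beats Ostley is a majority cycle — no Condorcet winner exists.

none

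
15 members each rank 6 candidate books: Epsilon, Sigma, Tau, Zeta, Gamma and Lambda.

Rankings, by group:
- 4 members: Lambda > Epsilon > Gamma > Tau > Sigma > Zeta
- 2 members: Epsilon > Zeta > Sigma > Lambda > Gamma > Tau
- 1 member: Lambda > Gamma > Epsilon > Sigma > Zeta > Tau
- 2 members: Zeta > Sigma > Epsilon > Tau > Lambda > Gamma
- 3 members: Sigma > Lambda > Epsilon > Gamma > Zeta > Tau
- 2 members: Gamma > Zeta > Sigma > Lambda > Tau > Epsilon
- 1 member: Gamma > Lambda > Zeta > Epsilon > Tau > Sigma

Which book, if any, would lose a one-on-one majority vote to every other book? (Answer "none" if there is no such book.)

Tau

Head-to-head results (15 members):
Epsilon vs Sigma: Epsilon wins 8–7.
Epsilon vs Tau: 13 to 2, Epsilon.
Epsilon vs Zeta: Epsilon wins 10–5.
Epsilon vs Gamma: Epsilon is ranked higher on 4+2+2+3 = 11 ballots, Gamma on 4. Epsilon wins 11–4.
Epsilon vs Lambda: 4 to 11, Lambda.
Sigma vs Tau: Sigma preferred on 2+1+2+3+2 = 10 ballots; Sigma wins 10–5.
Sigma vs Zeta: Sigma, 8–7.
Sigma vs Gamma: Gamma, 8–7.
Sigma–Lambda: Sigma 9–6.
Tau vs Zeta: Zeta wins 11–4.
Tau vs Gamma: Tau preferred on 2 ballots; Gamma wins 13–2.
Tau vs Lambda: Tau preferred on 2 ballots; Lambda wins 13–2.
Zeta vs Gamma: Gamma wins 11–4.
Zeta vs Lambda: 2+2+2 = 6 for Zeta, 9 for Lambda — Lambda by 9–6.
Gamma vs Lambda: 2+1 = 3 for Gamma, 12 for Lambda — Lambda by 12–3.
Tau is beaten in every head-to-head and is the Condorcet loser.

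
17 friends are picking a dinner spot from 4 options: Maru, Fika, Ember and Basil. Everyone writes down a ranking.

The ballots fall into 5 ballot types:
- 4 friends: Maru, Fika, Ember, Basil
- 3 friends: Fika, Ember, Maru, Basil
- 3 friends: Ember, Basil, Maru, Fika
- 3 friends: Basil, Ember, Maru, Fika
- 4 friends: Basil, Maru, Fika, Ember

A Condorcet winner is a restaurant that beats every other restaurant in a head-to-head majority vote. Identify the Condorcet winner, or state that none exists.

Check each pair by majority over 17 ballots:
Maru–Fika: Maru 14–3.
Maru–Ember: Ember 9–8.
Maru vs Basil: Basil, 10–7.
Fika vs Ember: Fika wins 11–6.
Fika vs Basil: Basil wins 10–7.
Ember vs Basil: Ember wins 10–7.
No restaurant is unbeaten: Maru loses to Ember; Fika loses to Maru; Ember loses to Fika; Basil loses to Ember. In particular Maru → Fika → Ember → Maru is a majority cycle — no Condorcet winner exists.

none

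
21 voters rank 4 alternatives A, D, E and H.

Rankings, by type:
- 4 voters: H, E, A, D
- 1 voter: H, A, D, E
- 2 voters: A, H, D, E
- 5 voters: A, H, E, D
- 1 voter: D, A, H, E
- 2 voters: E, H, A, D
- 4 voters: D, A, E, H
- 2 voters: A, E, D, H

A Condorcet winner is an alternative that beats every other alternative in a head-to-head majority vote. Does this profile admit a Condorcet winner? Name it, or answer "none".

A

Check each pair by majority over 21 ballots:
A vs D: 16 to 5, A.
A vs E: 1+2+5+1+4+2 = 15 for A, 6 for E — A by 15–6.
A vs H: 14 to 7, A.
D vs E: D preferred on 1+2+1+4 = 8 ballots; E wins 13–8.
D vs H: D preferred on 1+4+2 = 7 ballots; H wins 14–7.
E vs H: 2+4+2 = 8 for E, 13 for H — H by 13–8.
A wins every pairwise contest, so A is the Condorcet winner.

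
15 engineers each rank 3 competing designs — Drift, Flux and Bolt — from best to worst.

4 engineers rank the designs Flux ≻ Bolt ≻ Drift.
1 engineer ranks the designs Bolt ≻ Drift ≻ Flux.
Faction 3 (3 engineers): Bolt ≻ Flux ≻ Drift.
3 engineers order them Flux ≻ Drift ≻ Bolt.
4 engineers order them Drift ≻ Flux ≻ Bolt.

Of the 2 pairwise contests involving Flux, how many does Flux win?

Flux against each rival (15 engineers):
Flux vs Drift: Flux, 10–5.
Flux vs Bolt: Flux, 11–4.
Flux beats Drift, Bolt — 2 pairwise wins.

2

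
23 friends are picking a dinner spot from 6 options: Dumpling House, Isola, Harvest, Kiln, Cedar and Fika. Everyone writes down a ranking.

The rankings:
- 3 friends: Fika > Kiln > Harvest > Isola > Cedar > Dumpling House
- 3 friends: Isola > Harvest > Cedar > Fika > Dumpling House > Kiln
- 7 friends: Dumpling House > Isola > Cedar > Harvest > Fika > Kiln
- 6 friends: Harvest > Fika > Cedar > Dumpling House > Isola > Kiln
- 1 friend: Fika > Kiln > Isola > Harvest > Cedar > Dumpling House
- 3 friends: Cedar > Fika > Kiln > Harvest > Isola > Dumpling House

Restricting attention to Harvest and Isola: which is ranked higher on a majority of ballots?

Ballots ranking Harvest above Isola: 3 + 6 + 3 = 12.
Ballots ranking Isola above Harvest: 23 − 12 = 11.
Harvest wins the head-to-head 12–11.

Harvest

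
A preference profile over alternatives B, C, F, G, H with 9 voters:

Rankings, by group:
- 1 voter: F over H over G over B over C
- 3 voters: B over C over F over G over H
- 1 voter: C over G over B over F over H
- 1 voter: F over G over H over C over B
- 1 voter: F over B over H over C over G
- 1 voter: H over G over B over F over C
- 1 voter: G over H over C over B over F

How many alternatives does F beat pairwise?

2

F against each rival (9 voters):
F–B: B 6–3.
F vs C: F is ranked higher on 1+1+1+1 = 4 ballots, C on 5. C wins 5–4.
F vs G: F preferred on 1+3+1+1 = 6 ballots; F wins 6–3.
F vs H: F preferred on 1+3+1+1+1 = 7 ballots; F wins 7–2.
F beats G, H; loses to B, C — 2 pairwise wins.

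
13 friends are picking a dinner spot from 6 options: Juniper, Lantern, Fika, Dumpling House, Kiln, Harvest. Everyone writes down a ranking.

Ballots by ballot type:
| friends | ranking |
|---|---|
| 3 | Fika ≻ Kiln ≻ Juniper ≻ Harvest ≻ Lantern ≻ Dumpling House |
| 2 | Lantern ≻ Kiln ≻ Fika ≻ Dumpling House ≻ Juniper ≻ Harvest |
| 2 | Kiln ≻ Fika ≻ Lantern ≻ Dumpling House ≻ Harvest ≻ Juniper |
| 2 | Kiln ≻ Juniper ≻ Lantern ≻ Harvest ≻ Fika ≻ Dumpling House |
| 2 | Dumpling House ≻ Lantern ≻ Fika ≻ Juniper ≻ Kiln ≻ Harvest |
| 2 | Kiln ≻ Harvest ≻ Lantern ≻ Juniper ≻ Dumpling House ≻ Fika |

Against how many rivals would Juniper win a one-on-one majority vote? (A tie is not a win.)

2

Juniper against each rival (13 friends):
Juniper vs Lantern: Lantern wins 8–5.
Juniper vs Fika: 4 to 9, Fika.
Juniper vs Dumpling House: 3+2+2 = 7 for Juniper, 6 for Dumpling House — Juniper by 7–6.
Juniper vs Kiln: Kiln, 11–2.
Juniper vs Harvest: Juniper preferred on 3+2+2+2 = 9 ballots; Juniper wins 9–4.
Juniper beats Dumpling House, Harvest; loses to Lantern, Fika, Kiln — 2 pairwise wins.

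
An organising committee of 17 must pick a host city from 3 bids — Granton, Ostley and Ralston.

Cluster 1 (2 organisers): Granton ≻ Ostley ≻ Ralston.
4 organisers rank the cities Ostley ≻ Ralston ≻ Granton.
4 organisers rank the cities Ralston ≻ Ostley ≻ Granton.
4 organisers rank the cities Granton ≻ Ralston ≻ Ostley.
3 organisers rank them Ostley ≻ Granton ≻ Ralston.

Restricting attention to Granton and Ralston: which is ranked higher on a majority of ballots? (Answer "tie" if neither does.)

Ballots ranking Granton above Ralston: 2 + 4 + 3 = 9.
Ballots ranking Ralston above Granton: 17 − 9 = 8.
Granton wins the head-to-head 9–8.

Granton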